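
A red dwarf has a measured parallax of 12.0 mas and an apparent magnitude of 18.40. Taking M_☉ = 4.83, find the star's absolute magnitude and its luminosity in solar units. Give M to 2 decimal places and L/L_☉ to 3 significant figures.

M ≈ 13.80; L/L_☉ ≈ 2.59×10^-4

d = 1/p = 1000/12.0 mas = 83.33 pc
M = m − 5 log₁₀ d + 5 = 18.40 − 5·1.9208 + 5 = 13.796
M − M_☉ = 13.796 − 4.83 = 8.966
L/L_☉ = 10^(−0.4 × 8.966) = 2.592×10^-4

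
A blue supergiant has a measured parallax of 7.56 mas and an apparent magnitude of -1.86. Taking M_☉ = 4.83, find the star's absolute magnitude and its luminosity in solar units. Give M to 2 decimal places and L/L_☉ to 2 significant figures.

M ≈ -7.47; L/L_☉ ≈ 83000

d = 1/p = 1000/7.56 mas = 132.3 pc
M = m − 5 log₁₀ d + 5 = -1.86 − 5·2.1215 + 5 = -7.467
M − M_☉ = -7.467 − 4.83 = -12.297
L/L_☉ = 10^(−0.4 × -12.297) = 82980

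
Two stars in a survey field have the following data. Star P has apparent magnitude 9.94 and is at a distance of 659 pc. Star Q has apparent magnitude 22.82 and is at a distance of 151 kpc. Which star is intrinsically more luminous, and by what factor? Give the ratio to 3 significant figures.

Star P is more luminous, by a factor of 2.70.

Star P: M = m − 5 log₁₀ d + 5 = 9.94 − 5·2.8189 + 5 = 0.846
Star Q: d = 151 kpc = 151000 pc
Star Q: M = m − 5 log₁₀ d + 5 = 22.82 − 5·5.1790 + 5 = 1.925
ΔM = M_P − M_Q = 0.846 − (1.925) = -1.080; smaller M is more luminous → Star P.
L ratio = 10^(0.4 |ΔM|) = 10^0.432 = 2.703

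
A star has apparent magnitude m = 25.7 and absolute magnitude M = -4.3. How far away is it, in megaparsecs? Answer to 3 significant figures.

μ = m − M = 30.000
m − M = 5 log₁₀ d − 5
log₁₀ d = (m − M)/5 + 1 = 7.0000
d = 10^7.0000 = 1.000×10^7 pc
= 10.00 Mpc

d ≈ 10.0 Mpc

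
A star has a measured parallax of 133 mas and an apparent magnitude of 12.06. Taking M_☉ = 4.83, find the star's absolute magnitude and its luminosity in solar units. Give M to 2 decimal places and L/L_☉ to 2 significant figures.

M ≈ 12.68; L/L_☉ ≈ 7.2×10^-4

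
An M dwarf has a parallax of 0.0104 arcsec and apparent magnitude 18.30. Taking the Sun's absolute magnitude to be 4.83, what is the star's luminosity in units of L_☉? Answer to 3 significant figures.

d = 1/p = 1/0.0104″ = 96.15 pc
M = m − 5 log₁₀ d + 5 = 18.30 − 5·1.9830 + 5 = 13.385
M − M_☉ = 13.385 − 4.83 = 8.555
L/L_☉ = 10^(−0.4 × 8.555) = 3.784×10^-4

L/L_☉ ≈ 3.78×10^-4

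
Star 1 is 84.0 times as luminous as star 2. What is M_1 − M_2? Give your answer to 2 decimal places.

M_1 − M_2 ≈ -4.81

Pogson: ΔM = −2.5 log₁₀(ratio) = −2.5 log₁₀(84.0) = −2.5 × 1.9243 = -4.811
Star 1 is brighter, so it has the smaller magnitude: the difference is negative.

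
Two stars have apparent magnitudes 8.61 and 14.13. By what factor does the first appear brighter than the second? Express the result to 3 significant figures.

161

Δm = 8.61 − (14.13) = -5.52
Flux ratio = 10^(−0.4 Δm) = 10^(−0.4 × -5.52) = 10^2.208 = 161.4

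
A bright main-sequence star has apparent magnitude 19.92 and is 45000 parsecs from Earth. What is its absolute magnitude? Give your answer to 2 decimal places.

M ≈ 1.65

5 log₁₀(d/10 pc) = 5 log₁₀(45000) − 5 = 18.266
M = m − 5 log₁₀(d/10) = 19.92 − 18.266 = 1.654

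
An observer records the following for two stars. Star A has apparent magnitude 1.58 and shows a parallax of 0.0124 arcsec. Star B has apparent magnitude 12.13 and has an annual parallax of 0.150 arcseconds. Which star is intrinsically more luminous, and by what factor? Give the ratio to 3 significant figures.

Star A is more luminous, by a factor of 2.43×10^6.

Star A: d = 1/p = 1/0.0124″ = 80.65 pc
Star A: M = m − 5 log₁₀ d + 5 = 1.58 − 5·1.9066 + 5 = -2.953
Star B: d = 1/p = 1/0.150″ = 6.667 pc
Star B: M = m − 5 log₁₀ d + 5 = 12.13 − 5·0.8239 + 5 = 13.010
ΔM = M_A − M_B = -2.953 − (13.010) = -15.963; smaller M is more luminous → Star A.
L ratio = 10^(0.4 |ΔM|) = 10^6.385 = 2.429×10^6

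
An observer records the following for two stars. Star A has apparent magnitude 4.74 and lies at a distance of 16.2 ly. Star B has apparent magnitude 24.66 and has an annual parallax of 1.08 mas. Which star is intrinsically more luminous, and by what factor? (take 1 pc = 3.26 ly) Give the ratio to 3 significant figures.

Star A: d = 16.2 ly / 3.26 = 4.969 pc
Star A: M = m − 5 log₁₀ d + 5 = 4.74 − 5·0.6963 + 5 = 6.259
Star B: p = 1.08 mas = 1.08×10^-3″ → d = 1/p = 925.9 pc
Star B: M = m − 5 log₁₀ d + 5 = 24.66 − 5·2.9666 + 5 = 14.827
ΔM = M_A − M_B = 6.259 − (14.827) = -8.569; smaller M is more luminous → Star A.
L ratio = 10^(0.4 |ΔM|) = 10^3.427 = 2676

Star A is more luminous, by a factor of 2680.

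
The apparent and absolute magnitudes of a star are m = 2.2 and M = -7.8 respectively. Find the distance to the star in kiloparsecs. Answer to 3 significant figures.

d ≈ 1.00 kpc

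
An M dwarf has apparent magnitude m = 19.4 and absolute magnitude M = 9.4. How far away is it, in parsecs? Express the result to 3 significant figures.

μ = m − M = 10.000
m − M = 5 log₁₀ d − 5
log₁₀ d = (m − M)/5 + 1 = 3.0000
d = 10^3.0000 = 1000 pc

d ≈ 1000 pc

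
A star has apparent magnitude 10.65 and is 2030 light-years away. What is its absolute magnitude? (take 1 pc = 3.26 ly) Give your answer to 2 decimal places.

M ≈ 1.68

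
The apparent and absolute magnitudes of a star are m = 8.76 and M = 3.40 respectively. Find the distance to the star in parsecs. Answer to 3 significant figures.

d ≈ 118 pc

μ = m − M = 5.360
m − M = 5 log₁₀ d − 5
log₁₀ d = (m − M)/5 + 1 = 2.0720
d = 10^2.0720 = 118.0 pc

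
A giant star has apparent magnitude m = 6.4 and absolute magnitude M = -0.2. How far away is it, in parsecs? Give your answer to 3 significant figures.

d ≈ 209 pc

μ = m − M = 6.600
m − M = 5 log₁₀ d − 5
log₁₀ d = (m − M)/5 + 1 = 2.3200
d = 10^2.3200 = 208.9 pc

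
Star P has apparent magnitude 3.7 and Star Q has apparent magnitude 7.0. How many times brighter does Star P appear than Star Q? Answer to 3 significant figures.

20.9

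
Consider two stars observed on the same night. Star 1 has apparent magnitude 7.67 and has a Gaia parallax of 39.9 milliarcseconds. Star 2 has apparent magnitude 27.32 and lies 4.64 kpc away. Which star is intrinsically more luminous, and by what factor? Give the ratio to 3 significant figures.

Star 1: p = 39.9 mas = 0.0399″ → d = 1/p = 25.06 pc
Star 1: M = m − 5 log₁₀ d + 5 = 7.67 − 5·1.3990 + 5 = 5.675
Star 2: d = 4.64 kpc = 4640 pc
Star 2: M = m − 5 log₁₀ d + 5 = 27.32 − 5·3.6665 + 5 = 13.987
ΔM = M_1 − M_2 = 5.675 − (13.987) = -8.313; smaller M is more luminous → Star 1.
L ratio = 10^(0.4 |ΔM|) = 10^3.325 = 2114

Star 1 is more luminous, by a factor of 2110.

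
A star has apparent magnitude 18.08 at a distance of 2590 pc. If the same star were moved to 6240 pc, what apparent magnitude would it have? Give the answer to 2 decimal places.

m ≈ 19.99

Flux ∝ 1/d², so Δm = 5 log₁₀(d₂/d₁) = 5 log₁₀(6240/2590) = 1.909
m₂ = m₁ + Δm = 18.08 + (1.909) = 19.989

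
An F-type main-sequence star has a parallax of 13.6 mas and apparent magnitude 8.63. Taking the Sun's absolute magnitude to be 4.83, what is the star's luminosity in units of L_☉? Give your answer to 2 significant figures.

L/L_☉ ≈ 1.6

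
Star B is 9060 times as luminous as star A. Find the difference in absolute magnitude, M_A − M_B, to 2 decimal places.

M_A − M_B ≈ 9.89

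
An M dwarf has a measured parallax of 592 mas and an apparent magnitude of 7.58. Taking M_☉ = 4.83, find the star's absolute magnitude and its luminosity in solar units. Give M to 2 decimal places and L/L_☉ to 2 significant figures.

M ≈ 11.44; L/L_☉ ≈ 2.3×10^-3

d = 1/p = 1000/592 mas = 1.689 pc
M = m − 5 log₁₀ d + 5 = 7.58 − 5·0.2277 + 5 = 11.442
M − M_☉ = 11.442 − 4.83 = 6.612
L/L_☉ = 10^(−0.4 × 6.612) = 2.267×10^-3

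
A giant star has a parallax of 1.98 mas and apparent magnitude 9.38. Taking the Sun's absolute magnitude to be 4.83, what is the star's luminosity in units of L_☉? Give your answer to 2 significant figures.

d = 1/p = 1000/1.98 mas = 505.1 pc
M = m − 5 log₁₀ d + 5 = 9.38 − 5·2.7033 + 5 = 0.863
M − M_☉ = 0.863 − 4.83 = -3.967
L/L_☉ = 10^(−0.4 × -3.967) = 38.61

L/L_☉ ≈ 39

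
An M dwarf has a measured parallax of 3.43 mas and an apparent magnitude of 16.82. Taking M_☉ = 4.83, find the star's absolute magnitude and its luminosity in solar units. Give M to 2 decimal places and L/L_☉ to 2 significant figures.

M ≈ 9.50; L/L_☉ ≈ 0.014

d = 1/p = 1000/3.43 mas = 291.5 pc
M = m − 5 log₁₀ d + 5 = 16.82 − 5·2.4647 + 5 = 9.496
M − M_☉ = 9.496 − 4.83 = 4.666
L/L_☉ = 10^(−0.4 × 4.666) = 0.01360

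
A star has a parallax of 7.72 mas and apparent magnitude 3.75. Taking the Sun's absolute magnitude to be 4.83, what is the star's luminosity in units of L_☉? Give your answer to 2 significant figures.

d = 1/p = 1000/7.72 mas = 129.5 pc
M = m − 5 log₁₀ d + 5 = 3.75 − 5·2.1124 + 5 = -1.812
M − M_☉ = -1.812 − 4.83 = -6.642
L/L_☉ = 10^(−0.4 × -6.642) = 453.7

L/L_☉ ≈ 450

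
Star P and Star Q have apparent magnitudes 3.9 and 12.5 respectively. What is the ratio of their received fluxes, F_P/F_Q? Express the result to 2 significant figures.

Δm = 3.9 − (12.5) = -8.6
Flux ratio = 10^(−0.4 Δm) = 10^(−0.4 × -8.6) = 10^3.440 = 2754

F_P/F_Q ≈ 2800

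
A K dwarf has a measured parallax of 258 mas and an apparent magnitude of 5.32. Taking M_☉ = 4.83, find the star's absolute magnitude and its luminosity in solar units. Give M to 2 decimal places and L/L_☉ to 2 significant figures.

M ≈ 7.38; L/L_☉ ≈ 0.096

d = 1/p = 1000/258 mas = 3.876 pc
M = m − 5 log₁₀ d + 5 = 5.32 − 5·0.5884 + 5 = 7.378
M − M_☉ = 7.378 − 4.83 = 2.548
L/L_☉ = 10^(−0.4 × 2.548) = 0.09567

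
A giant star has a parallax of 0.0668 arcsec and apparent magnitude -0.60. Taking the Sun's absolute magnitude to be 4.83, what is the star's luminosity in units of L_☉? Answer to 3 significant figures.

L/L_☉ ≈ 333

d = 1/p = 1/0.0668″ = 14.97 pc
M = m − 5 log₁₀ d + 5 = -0.60 − 5·1.1752 + 5 = -1.476
M − M_☉ = -1.476 − 4.83 = -6.306
L/L_☉ = 10^(−0.4 × -6.306) = 333.0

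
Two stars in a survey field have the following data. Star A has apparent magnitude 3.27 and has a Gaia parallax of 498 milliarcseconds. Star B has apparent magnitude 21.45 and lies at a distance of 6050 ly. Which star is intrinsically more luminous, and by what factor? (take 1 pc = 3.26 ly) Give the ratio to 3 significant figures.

Star A is more luminous, by a factor of 21.9.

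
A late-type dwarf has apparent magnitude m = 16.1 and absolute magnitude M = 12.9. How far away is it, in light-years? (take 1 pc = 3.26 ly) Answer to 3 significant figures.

d ≈ 142 ly

μ = m − M = 3.200
m − M = 5 log₁₀ d − 5
log₁₀ d = (m − M)/5 + 1 = 1.6400
d = 10^1.6400 = 43.65 pc
= 142.3 ly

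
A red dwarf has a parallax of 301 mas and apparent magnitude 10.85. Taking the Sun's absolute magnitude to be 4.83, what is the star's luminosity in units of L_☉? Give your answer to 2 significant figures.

L/L_☉ ≈ 4.3×10^-4

d = 1/p = 1000/301 mas = 3.322 pc
M = m − 5 log₁₀ d + 5 = 10.85 − 5·0.5214 + 5 = 13.243
M − M_☉ = 13.243 − 4.83 = 8.413
L/L_☉ = 10^(−0.4 × 8.413) = 4.314×10^-4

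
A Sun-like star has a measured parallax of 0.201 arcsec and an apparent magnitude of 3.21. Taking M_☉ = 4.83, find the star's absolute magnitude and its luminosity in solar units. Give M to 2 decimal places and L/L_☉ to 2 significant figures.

M ≈ 4.73; L/L_☉ ≈ 1.1

d = 1/p = 1/0.201″ = 4.975 pc
M = m − 5 log₁₀ d + 5 = 3.21 − 5·0.6968 + 5 = 4.726
M − M_☉ = 4.726 − 4.83 = -0.104
L/L_☉ = 10^(−0.4 × -0.104) = 1.101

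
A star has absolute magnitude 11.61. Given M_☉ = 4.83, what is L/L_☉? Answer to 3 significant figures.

L/L_☉ ≈ 1.94×10^-3

M − M_☉ = 11.61 − 4.83 = 6.780
L/L_☉ = 10^(−0.4 (M − M_☉)) = 10^-2.712 = 1.941×10^-3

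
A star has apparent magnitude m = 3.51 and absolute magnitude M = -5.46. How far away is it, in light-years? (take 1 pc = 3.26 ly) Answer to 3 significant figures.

μ = m − M = 8.970
m − M = 5 log₁₀ d − 5
log₁₀ d = (m − M)/5 + 1 = 2.7940
d = 10^2.7940 = 622.3 pc
= 2029 ly

d ≈ 2030 ly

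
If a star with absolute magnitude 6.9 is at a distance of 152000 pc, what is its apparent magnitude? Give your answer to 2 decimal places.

m = M + 5 log₁₀ d − 5 = 6.9 + 5·5.1818 − 5 = 27.809

m ≈ 27.81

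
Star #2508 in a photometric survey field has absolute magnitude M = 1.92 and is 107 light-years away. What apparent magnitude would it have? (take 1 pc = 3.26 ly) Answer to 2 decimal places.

m ≈ 4.50

d = 107 ly / 3.26 = 32.82 pc
m = M + 5 log₁₀ d − 5 = 1.92 + 5·1.5162 − 5 = 4.501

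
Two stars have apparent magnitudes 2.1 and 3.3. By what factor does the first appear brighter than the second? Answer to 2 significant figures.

Δm = 2.1 − (3.3) = -1.2
Flux ratio = 10^(−0.4 Δm) = 10^(−0.4 × -1.2) = 10^0.480 = 3.020

3.0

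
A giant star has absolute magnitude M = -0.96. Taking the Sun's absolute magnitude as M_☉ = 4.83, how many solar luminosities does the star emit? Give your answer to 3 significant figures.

L/L_☉ ≈ 207

M − M_☉ = -0.96 − 4.83 = -5.790
L/L_☉ = 10^(−0.4 (M − M_☉)) = 10^2.316 = 207.0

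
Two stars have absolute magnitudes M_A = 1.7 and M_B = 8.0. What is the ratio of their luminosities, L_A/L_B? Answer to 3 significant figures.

L_A/L_B ≈ 331

ΔM = M_A − M_B = -6.3
L_A/L_B = 10^(−0.4 ΔM) = 10^2.520 = 331.1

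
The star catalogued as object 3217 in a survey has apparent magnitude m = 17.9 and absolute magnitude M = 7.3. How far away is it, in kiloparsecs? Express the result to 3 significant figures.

d ≈ 1.32 kpc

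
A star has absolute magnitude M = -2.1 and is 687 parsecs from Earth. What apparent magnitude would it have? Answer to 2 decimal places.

m ≈ 7.08

m = M + 5 log₁₀ d − 5 = -2.1 + 5·2.8370 − 5 = 7.085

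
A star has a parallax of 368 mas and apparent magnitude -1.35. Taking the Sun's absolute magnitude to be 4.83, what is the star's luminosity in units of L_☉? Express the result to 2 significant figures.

L/L_☉ ≈ 22

d = 1/p = 1000/368 mas = 2.717 pc
M = m − 5 log₁₀ d + 5 = -1.35 − 5·0.4342 + 5 = 1.479
M − M_☉ = 1.479 − 4.83 = -3.351
L/L_☉ = 10^(−0.4 × -3.351) = 21.89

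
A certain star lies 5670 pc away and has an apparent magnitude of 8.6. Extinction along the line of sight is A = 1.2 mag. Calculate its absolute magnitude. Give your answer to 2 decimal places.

M ≈ -6.37

5 log₁₀(d/10 pc) = 5 log₁₀(5670) − 5 = 13.768
M = m − 5 log₁₀(d/10) − A = 8.6 − 13.768 − 1.2 = -6.368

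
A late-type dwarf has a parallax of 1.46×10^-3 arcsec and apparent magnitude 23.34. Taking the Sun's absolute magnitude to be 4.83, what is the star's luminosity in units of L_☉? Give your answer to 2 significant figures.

d = 1/p = 1/1.46×10^-3″ = 684.9 pc
M = m − 5 log₁₀ d + 5 = 23.34 − 5·2.8356 + 5 = 14.162
M − M_☉ = 14.162 − 4.83 = 9.332
L/L_☉ = 10^(−0.4 × 9.332) = 1.851×10^-4

L/L_☉ ≈ 1.9×10^-4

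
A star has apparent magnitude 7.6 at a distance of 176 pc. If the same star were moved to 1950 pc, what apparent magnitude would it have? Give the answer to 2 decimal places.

m ≈ 12.82

Flux ∝ 1/d², so Δm = 5 log₁₀(d₂/d₁) = 5 log₁₀(1950/176) = 5.223
m₂ = m₁ + Δm = 7.6 + (5.223) = 12.823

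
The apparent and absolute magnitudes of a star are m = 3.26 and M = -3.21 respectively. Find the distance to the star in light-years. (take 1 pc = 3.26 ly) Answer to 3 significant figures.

d ≈ 642 ly

Distance modulus: m − M = 3.26 − (-3.21) = 6.470
m − M = 5 log₁₀ d − 5
log₁₀ d = (m − M)/5 + 1 = 2.2940
d = 10^2.2940 = 196.8 pc
= 641.5 ly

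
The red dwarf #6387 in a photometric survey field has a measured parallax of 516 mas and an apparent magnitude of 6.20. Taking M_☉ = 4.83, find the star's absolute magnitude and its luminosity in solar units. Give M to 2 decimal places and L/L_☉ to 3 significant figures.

M ≈ 9.76; L/L_☉ ≈ 0.0106

d = 1/p = 1000/516 mas = 1.938 pc
M = m − 5 log₁₀ d + 5 = 6.20 − 5·0.2874 + 5 = 9.763
M − M_☉ = 9.763 − 4.83 = 4.933
L/L_☉ = 10^(−0.4 × 4.933) = 0.01063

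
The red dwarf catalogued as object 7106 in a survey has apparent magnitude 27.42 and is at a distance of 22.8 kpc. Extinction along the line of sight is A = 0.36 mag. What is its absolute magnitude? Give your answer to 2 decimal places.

M ≈ 10.27

d = 22.8 kpc = 22800 pc
5 log₁₀(d/10 pc) = 5 log₁₀(22800) − 5 = 16.790
M = m − 5 log₁₀(d/10) − A = 27.42 − 16.790 − 0.36 = 10.270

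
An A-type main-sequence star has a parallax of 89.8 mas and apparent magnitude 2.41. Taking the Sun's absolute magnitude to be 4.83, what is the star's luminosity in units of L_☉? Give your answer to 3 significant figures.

L/L_☉ ≈ 11.5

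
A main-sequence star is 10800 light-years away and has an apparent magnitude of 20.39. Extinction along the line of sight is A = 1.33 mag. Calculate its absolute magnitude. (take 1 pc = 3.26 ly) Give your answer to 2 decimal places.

M ≈ 6.46

d = 10800 ly / 3.26 = 3313 pc
5 log₁₀(d/10 pc) = 5 log₁₀(3313) − 5 = 12.601
M = m − 5 log₁₀(d/10) − A = 20.39 − 12.601 − 1.33 = 6.459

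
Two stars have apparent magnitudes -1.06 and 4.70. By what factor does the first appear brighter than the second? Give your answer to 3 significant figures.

Magnitude difference = -5.76
Flux ratio = 10^(−0.4 Δm) = 10^(−0.4 × -5.76) = 10^2.304 = 201.4

201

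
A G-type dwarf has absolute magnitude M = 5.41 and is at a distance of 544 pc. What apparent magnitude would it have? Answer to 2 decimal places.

m = M + 5 log₁₀ d − 5 = 5.41 + 5·2.7356 − 5 = 14.088

m ≈ 14.09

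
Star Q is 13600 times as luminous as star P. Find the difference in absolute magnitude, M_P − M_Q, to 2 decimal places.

M_P − M_Q ≈ 10.33

Pogson: ΔM = −2.5 log₁₀(ratio) = −2.5 log₁₀(13600) = −2.5 × 4.1335 = -10.334
Star Q is brighter so has the smaller magnitude: M_P − M_Q is positive.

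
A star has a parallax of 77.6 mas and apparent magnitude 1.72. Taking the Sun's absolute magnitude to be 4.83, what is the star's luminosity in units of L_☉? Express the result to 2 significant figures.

L/L_☉ ≈ 29

d = 1/p = 1000/77.6 mas = 12.89 pc
M = m − 5 log₁₀ d + 5 = 1.72 − 5·1.1101 + 5 = 1.169
M − M_☉ = 1.169 − 4.83 = -3.661
L/L_☉ = 10^(−0.4 × -3.661) = 29.13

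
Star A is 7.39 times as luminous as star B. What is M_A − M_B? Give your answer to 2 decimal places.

M_A − M_B ≈ -2.17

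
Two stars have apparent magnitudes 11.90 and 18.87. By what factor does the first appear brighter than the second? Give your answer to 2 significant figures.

610

Δm = 11.90 − (18.87) = -6.97
Flux ratio = 10^(−0.4 Δm) = 10^(−0.4 × -6.97) = 10^2.788 = 613.8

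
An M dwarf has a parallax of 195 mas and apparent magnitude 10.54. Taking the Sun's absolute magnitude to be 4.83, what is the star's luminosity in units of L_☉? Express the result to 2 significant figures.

L/L_☉ ≈ 1.4×10^-3

d = 1/p = 1000/195 mas = 5.128 pc
M = m − 5 log₁₀ d + 5 = 10.54 − 5·0.7100 + 5 = 11.990
M − M_☉ = 11.990 − 4.83 = 7.160
L/L_☉ = 10^(−0.4 × 7.160) = 1.368×10^-3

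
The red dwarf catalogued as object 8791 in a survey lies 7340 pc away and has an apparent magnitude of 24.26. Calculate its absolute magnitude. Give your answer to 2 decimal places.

M ≈ 9.93

5 log₁₀(d/10 pc) = 5 log₁₀(7340) − 5 = 14.328
M = m − 5 log₁₀(d/10) = 24.26 − 14.328 = 9.932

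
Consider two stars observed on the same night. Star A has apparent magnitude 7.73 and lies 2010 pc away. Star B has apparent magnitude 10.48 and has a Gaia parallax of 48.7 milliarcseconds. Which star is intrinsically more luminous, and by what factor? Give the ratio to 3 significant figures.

Star A: M = m − 5 log₁₀ d + 5 = 7.73 − 5·3.3032 + 5 = -3.786
Star B: p = 48.7 mas = 0.0487″ → d = 1/p = 20.53 pc
Star B: M = m − 5 log₁₀ d + 5 = 10.48 − 5·1.3125 + 5 = 8.918
ΔM = M_A − M_B = -3.786 − (8.918) = -12.704; smaller M is more luminous → Star A.
L ratio = 10^(0.4 |ΔM|) = 10^5.081 = 120600

Star A is more luminous, by a factor of 121000.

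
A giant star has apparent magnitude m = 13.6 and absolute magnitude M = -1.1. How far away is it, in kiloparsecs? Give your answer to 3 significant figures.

d ≈ 8.71 kpc

Distance modulus: m − M = 13.6 − (-1.1) = 14.700
m − M = 5 log₁₀ d − 5
log₁₀ d = (m − M)/5 + 1 = 3.9400
d = 10^3.9400 = 8710 pc
= 8.710 kpc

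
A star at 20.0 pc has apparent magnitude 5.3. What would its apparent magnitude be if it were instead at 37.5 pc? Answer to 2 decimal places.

m ≈ 6.67

Flux ∝ 1/d², so Δm = 5 log₁₀(d₂/d₁) = 5 log₁₀(37.5/20.0) = 1.365
m₂ = m₁ + Δm = 5.3 + (1.365) = 6.665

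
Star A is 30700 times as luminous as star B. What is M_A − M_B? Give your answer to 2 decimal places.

M_A − M_B ≈ -11.22

Pogson: ΔM = −2.5 log₁₀(ratio) = −2.5 log₁₀(30700) = −2.5 × 4.4871 = -11.218
Star A is brighter, so it has the smaller magnitude: the difference is negative.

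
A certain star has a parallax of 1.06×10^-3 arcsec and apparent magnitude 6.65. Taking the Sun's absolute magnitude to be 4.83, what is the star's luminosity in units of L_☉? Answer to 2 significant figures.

d = 1/p = 1/1.06×10^-3″ = 943.4 pc
M = m − 5 log₁₀ d + 5 = 6.65 − 5·2.9747 + 5 = -3.223
M − M_☉ = -3.223 − 4.83 = -8.053
L/L_☉ = 10^(−0.4 × -8.053) = 1665

L/L_☉ ≈ 1700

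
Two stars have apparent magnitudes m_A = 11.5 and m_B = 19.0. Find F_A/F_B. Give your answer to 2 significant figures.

F_A/F_B ≈ 1000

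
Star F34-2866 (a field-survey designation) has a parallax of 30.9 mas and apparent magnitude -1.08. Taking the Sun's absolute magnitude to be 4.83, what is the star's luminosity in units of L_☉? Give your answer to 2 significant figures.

L/L_☉ ≈ 2400

d = 1/p = 1000/30.9 mas = 32.36 pc
M = m − 5 log₁₀ d + 5 = -1.08 − 5·1.5100 + 5 = -3.630
M − M_☉ = -3.630 − 4.83 = -8.460
L/L_☉ = 10^(−0.4 × -8.460) = 2421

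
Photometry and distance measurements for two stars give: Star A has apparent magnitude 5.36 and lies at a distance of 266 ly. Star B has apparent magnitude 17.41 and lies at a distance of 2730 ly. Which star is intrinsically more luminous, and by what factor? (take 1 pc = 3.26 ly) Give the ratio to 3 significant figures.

Star A is more luminous, by a factor of 627.

Star A: d = 266 ly / 3.26 = 81.60 pc
Star A: M = m − 5 log₁₀ d + 5 = 5.36 − 5·1.9117 + 5 = 0.802
Star B: d = 2730 ly / 3.26 = 837.4 pc
Star B: M = m − 5 log₁₀ d + 5 = 17.41 − 5·2.9229 + 5 = 7.795
ΔM = M_A − M_B = 0.802 − (7.795) = -6.994; smaller M is more luminous → Star A.
L ratio = 10^(0.4 |ΔM|) = 10^2.797 = 627.2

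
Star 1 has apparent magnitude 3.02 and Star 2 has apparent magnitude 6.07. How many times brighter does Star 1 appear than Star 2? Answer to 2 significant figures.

17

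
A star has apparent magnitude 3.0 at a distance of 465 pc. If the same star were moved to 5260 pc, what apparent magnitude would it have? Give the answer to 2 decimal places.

m ≈ 8.27

Flux ∝ 1/d², so Δm = 5 log₁₀(d₂/d₁) = 5 log₁₀(5260/465) = 5.268
m₂ = m₁ + Δm = 3.0 + (5.268) = 8.268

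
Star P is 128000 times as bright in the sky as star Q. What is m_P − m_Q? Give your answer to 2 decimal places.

Pogson: Δm = −2.5 log₁₀(ratio) = −2.5 log₁₀(128000) = −2.5 × 5.1072 = -12.768
Star P is brighter, so it has the smaller magnitude: the difference is negative.

m_P − m_Q ≈ -12.77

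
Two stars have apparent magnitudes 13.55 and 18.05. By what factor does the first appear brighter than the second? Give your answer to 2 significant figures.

Magnitude difference = -4.50
Flux ratio = 10^(−0.4 Δm) = 10^(−0.4 × -4.50) = 10^1.800 = 63.10

63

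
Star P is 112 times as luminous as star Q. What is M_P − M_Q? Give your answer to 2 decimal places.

Pogson: ΔM = −2.5 log₁₀(ratio) = −2.5 log₁₀(112) = −2.5 × 2.0492 = -5.123
Star P is brighter, so it has the smaller magnitude: the difference is negative.

M_P − M_Q ≈ -5.12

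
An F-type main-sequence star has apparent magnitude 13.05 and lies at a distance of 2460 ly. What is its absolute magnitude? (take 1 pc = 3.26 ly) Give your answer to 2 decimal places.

M ≈ 3.66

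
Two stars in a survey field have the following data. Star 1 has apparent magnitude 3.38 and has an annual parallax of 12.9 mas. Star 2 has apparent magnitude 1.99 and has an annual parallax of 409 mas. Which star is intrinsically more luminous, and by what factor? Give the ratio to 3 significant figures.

Star 1 is more luminous, by a factor of 279.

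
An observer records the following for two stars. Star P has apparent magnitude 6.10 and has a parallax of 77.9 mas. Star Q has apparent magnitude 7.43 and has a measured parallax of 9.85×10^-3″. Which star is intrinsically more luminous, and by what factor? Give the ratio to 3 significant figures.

Star Q is more luminous, by a factor of 18.4.

Star P: p = 77.9 mas = 0.0779″ → d = 1/p = 12.84 pc
Star P: M = m − 5 log₁₀ d + 5 = 6.10 − 5·1.1085 + 5 = 5.558
Star Q: d = 1/p = 1/9.85×10^-3″ = 101.5 pc
Star Q: M = m − 5 log₁₀ d + 5 = 7.43 − 5·2.0066 + 5 = 2.397
ΔM = M_P − M_Q = 5.558 − (2.397) = 3.161; smaller M is more luminous → Star Q.
L ratio = 10^(0.4 |ΔM|) = 10^1.264 = 18.37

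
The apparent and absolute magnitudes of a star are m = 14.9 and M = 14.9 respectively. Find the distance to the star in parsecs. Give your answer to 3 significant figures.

d ≈ 10.0 pc

Distance modulus: m − M = 14.9 − (14.9) = 0.000
m − M = 5 log₁₀ d − 5
log₁₀ d = (m − M)/5 + 1 = 1.0000
d = 10^1.0000 = 10.00 pc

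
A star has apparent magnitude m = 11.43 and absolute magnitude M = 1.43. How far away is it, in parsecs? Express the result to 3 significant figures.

d ≈ 1000 pc

μ = m − M = 10.000
m − M = 5 log₁₀ d − 5
log₁₀ d = (m − M)/5 + 1 = 3.0000
d = 10^3.0000 = 1000 pc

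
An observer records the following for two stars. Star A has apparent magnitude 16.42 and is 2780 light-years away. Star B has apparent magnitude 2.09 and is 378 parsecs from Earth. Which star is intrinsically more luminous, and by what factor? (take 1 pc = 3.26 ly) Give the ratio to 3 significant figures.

Star B is more luminous, by a factor of 106000.

Star A: d = 2780 ly / 3.26 = 852.8 pc
Star A: M = m − 5 log₁₀ d + 5 = 16.42 − 5·2.9308 + 5 = 6.766
Star B: M = m − 5 log₁₀ d + 5 = 2.09 − 5·2.5775 + 5 = -5.797
ΔM = M_A − M_B = 6.766 − (-5.797) = 12.563; smaller M is more luminous → Star B.
L ratio = 10^(0.4 |ΔM|) = 10^5.025 = 106000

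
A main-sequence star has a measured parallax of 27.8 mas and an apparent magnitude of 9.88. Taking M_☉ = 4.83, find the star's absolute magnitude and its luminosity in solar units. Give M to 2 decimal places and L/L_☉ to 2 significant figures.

d = 1/p = 1000/27.8 mas = 35.97 pc
M = m − 5 log₁₀ d + 5 = 9.88 − 5·1.5560 + 5 = 7.100
M − M_☉ = 7.100 − 4.83 = 2.270
L/L_☉ = 10^(−0.4 × 2.270) = 0.1236

M ≈ 7.10; L/L_☉ ≈ 0.12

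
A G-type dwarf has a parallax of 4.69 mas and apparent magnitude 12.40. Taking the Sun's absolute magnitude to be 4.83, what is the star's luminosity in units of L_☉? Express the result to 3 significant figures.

L/L_☉ ≈ 0.426

d = 1/p = 1000/4.69 mas = 213.2 pc
M = m − 5 log₁₀ d + 5 = 12.40 − 5·2.3288 + 5 = 5.756
M − M_☉ = 5.756 − 4.83 = 0.926
L/L_☉ = 10^(−0.4 × 0.926) = 0.4262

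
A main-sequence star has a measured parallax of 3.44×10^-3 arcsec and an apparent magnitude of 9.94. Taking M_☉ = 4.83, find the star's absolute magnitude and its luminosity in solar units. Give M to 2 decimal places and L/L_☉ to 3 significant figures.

M ≈ 2.62; L/L_☉ ≈ 7.64

d = 1/p = 1/3.44×10^-3″ = 290.7 pc
M = m − 5 log₁₀ d + 5 = 9.94 − 5·2.4634 + 5 = 2.623
M − M_☉ = 2.623 − 4.83 = -2.207
L/L_☉ = 10^(−0.4 × -2.207) = 7.636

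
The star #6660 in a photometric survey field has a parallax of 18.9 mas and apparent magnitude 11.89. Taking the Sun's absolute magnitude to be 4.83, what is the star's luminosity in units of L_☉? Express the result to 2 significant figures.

d = 1/p = 1000/18.9 mas = 52.91 pc
M = m − 5 log₁₀ d + 5 = 11.89 − 5·1.7235 + 5 = 8.272
M − M_☉ = 8.272 − 4.83 = 3.442
L/L_☉ = 10^(−0.4 × 3.442) = 0.04198

L/L_☉ ≈ 0.042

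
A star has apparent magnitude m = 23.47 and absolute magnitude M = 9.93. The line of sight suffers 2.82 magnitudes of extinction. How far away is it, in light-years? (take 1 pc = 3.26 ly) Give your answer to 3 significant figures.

m − M = 5 log₁₀(d/10 pc) + A  ⇒  23.47 − (9.93) − 2.82 = 5 log₁₀(d/10)
10.720 = 5 log₁₀(d/10)
log₁₀ d = (m − M − A)/5 + 1 = 3.1440
d = 10^3.1440 = 1393 pc
= 4542 ly

d ≈ 4540 ly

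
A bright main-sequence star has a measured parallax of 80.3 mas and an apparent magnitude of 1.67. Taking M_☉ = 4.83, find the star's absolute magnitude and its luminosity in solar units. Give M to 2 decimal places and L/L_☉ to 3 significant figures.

M ≈ 1.19; L/L_☉ ≈ 28.5

d = 1/p = 1000/80.3 mas = 12.45 pc
M = m − 5 log₁₀ d + 5 = 1.67 − 5·1.0953 + 5 = 1.194
M − M_☉ = 1.194 − 4.83 = -3.636
L/L_☉ = 10^(−0.4 × -3.636) = 28.48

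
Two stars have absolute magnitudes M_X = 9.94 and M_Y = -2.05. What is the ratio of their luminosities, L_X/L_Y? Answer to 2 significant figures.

ΔM = M_X − M_Y = 11.99
L_X/L_Y = 10^(−0.4 ΔM) = 10^-4.796 = 1.600×10^-5

L_X/L_Y ≈ 1.6×10^-5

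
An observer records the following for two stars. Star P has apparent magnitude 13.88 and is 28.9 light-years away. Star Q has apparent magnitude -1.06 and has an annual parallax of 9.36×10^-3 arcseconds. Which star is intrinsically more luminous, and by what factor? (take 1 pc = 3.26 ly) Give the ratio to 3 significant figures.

Star Q is more luminous, by a factor of 1.37×10^8.

Star P: d = 28.9 ly / 3.26 = 8.865 pc
Star P: M = m − 5 log₁₀ d + 5 = 13.88 − 5·0.9477 + 5 = 14.142
Star Q: d = 1/p = 1/9.36×10^-3″ = 106.8 pc
Star Q: M = m − 5 log₁₀ d + 5 = -1.06 − 5·2.0287 + 5 = -6.204
ΔM = M_P − M_Q = 14.142 − (-6.204) = 20.345; smaller M is more luminous → Star Q.
L ratio = 10^(0.4 |ΔM|) = 10^8.138 = 1.374×10^8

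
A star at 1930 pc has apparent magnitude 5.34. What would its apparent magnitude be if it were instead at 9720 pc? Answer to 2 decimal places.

Flux ∝ 1/d², so Δm = 5 log₁₀(d₂/d₁) = 5 log₁₀(9720/1930) = 3.511
m₂ = m₁ + Δm = 5.34 + (3.511) = 8.851

m ≈ 8.85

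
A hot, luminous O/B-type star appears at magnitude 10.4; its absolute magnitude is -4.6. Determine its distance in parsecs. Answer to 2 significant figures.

Distance modulus: m − M = 10.4 − (-4.6) = 15.000
m − M = 5 log₁₀ d − 5
log₁₀ d = (m − M)/5 + 1 = 4.0000
d = 10^4.0000 = 10000 pc

d ≈ 10000 pc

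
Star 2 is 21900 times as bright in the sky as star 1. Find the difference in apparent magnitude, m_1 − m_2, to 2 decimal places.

m_1 − m_2 ≈ 10.85

Pogson: Δm = −2.5 log₁₀(ratio) = −2.5 log₁₀(21900) = −2.5 × 4.3404 = -10.851
Star 2 is brighter so has the smaller magnitude: m_1 − m_2 is positive.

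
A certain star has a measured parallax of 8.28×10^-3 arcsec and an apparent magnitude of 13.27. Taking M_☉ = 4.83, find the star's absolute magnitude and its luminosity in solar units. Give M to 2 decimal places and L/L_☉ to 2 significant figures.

d = 1/p = 1/8.28×10^-3″ = 120.8 pc
M = m − 5 log₁₀ d + 5 = 13.27 − 5·2.0820 + 5 = 7.860
M − M_☉ = 7.860 − 4.83 = 3.030
L/L_☉ = 10^(−0.4 × 3.030) = 0.06137

M ≈ 7.86; L/L_☉ ≈ 0.061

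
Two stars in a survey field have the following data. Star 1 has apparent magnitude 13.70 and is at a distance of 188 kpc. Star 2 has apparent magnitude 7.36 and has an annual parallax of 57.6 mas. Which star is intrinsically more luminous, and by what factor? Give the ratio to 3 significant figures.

Star 1: d = 188 kpc = 188000 pc
Star 1: M = m − 5 log₁₀ d + 5 = 13.70 − 5·5.2742 + 5 = -7.671
Star 2: p = 57.6 mas = 0.0576″ → d = 1/p = 17.36 pc
Star 2: M = m − 5 log₁₀ d + 5 = 7.36 − 5·1.2396 + 5 = 6.162
ΔM = M_1 − M_2 = -7.671 − (6.162) = -13.833; smaller M is more luminous → Star 1.
L ratio = 10^(0.4 |ΔM|) = 10^5.533 = 341300

Star 1 is more luminous, by a factor of 341000.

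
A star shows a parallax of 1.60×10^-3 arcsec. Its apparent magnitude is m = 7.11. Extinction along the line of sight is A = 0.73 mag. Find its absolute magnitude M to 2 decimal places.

M ≈ -2.60

d = 1/p = 1/1.60×10^-3″ = 625.0 pc
5 log₁₀(d/10 pc) = 5 log₁₀(625.0) − 5 = 8.979
M = m − 5 log₁₀(d/10) − A = 7.11 − 8.979 − 0.73 = -2.599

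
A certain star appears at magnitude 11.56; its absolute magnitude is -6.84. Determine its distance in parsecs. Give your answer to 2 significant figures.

d ≈ 48000 pc

Distance modulus: m − M = 11.56 − (-6.84) = 18.400
m − M = 5 log₁₀ d − 5
log₁₀ d = (m − M)/5 + 1 = 4.6800
d = 10^4.6800 = 47860 pc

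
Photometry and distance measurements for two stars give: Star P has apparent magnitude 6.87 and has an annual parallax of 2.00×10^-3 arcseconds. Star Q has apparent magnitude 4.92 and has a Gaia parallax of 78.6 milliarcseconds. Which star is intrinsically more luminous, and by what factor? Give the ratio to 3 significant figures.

Star P: d = 1/p = 1/2.00×10^-3″ = 500.0 pc
Star P: M = m − 5 log₁₀ d + 5 = 6.87 − 5·2.6990 + 5 = -1.625
Star Q: p = 78.6 mas = 0.0786″ → d = 1/p = 12.72 pc
Star Q: M = m − 5 log₁₀ d + 5 = 4.92 − 5·1.1046 + 5 = 4.397
ΔM = M_P − M_Q = -1.625 − (4.397) = -6.022; smaller M is more luminous → Star P.
L ratio = 10^(0.4 |ΔM|) = 10^2.409 = 256.3

Star P is more luminous, by a factor of 256.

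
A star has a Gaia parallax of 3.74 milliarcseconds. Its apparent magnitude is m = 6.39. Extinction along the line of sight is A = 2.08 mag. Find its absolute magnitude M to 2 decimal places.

M ≈ -2.83

p = 3.74 mas = 3.74×10^-3″ → d = 1/p = 267.4 pc
5 log₁₀(d/10 pc) = 5 log₁₀(267.4) − 5 = 7.136
M = m − 5 log₁₀(d/10) − A = 6.39 − 7.136 − 2.08 = -2.826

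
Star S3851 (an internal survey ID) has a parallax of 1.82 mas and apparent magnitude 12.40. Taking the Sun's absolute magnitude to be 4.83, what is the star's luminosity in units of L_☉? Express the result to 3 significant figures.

d = 1/p = 1000/1.82 mas = 549.5 pc
M = m − 5 log₁₀ d + 5 = 12.40 − 5·2.7399 + 5 = 3.700
M − M_☉ = 3.700 − 4.83 = -1.130
L/L_☉ = 10^(−0.4 × -1.130) = 2.830

L/L_☉ ≈ 2.83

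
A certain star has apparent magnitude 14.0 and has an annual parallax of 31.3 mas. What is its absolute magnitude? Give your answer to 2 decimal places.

M ≈ 11.48

p = 31.3 mas = 0.0313″ → d = 1/p = 31.95 pc
5 log₁₀(d/10 pc) = 5 log₁₀(31.95) − 5 = 2.522
M = m − 5 log₁₀(d/10) = 14.0 − 2.522 = 11.478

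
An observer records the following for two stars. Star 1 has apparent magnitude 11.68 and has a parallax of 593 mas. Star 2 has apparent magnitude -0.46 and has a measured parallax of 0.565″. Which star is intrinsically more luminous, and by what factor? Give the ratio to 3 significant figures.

Star 2 is more luminous, by a factor of 79100.

Star 1: p = 593 mas = 0.593″ → d = 1/p = 1.686 pc
Star 1: M = m − 5 log₁₀ d + 5 = 11.68 − 5·0.2269 + 5 = 15.545
Star 2: d = 1/p = 1/0.565″ = 1.770 pc
Star 2: M = m − 5 log₁₀ d + 5 = -0.46 − 5·0.2480 + 5 = 3.300
ΔM = M_1 − M_2 = 15.545 − (3.300) = 12.245; smaller M is more luminous → Star 2.
L ratio = 10^(0.4 |ΔM|) = 10^4.898 = 79070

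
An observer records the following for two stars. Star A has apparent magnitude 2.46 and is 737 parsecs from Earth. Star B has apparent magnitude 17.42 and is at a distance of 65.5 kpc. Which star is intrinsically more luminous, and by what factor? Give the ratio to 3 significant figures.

Star A: M = m − 5 log₁₀ d + 5 = 2.46 − 5·2.8675 + 5 = -6.877
Star B: d = 65.5 kpc = 65500 pc
Star B: M = m − 5 log₁₀ d + 5 = 17.42 − 5·4.8162 + 5 = -1.661
ΔM = M_A − M_B = -6.877 − (-1.661) = -5.216; smaller M is more luminous → Star A.
L ratio = 10^(0.4 |ΔM|) = 10^2.086 = 122.0

Star A is more luminous, by a factor of 122.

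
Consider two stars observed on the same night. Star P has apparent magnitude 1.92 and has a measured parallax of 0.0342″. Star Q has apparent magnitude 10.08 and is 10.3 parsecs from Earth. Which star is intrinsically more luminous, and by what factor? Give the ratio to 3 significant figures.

Star P: d = 1/p = 1/0.0342″ = 29.24 pc
Star P: M = m − 5 log₁₀ d + 5 = 1.92 − 5·1.4660 + 5 = -0.410
Star Q: M = m − 5 log₁₀ d + 5 = 10.08 − 5·1.0128 + 5 = 10.016
ΔM = M_P − M_Q = -0.410 − (10.016) = -10.426; smaller M is more luminous → Star P.
L ratio = 10^(0.4 |ΔM|) = 10^4.170 = 14800

Star P is more luminous, by a factor of 14800.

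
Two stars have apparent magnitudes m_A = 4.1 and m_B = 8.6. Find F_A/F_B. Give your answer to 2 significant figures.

F_A/F_B ≈ 63

Magnitude difference = -4.5
Flux ratio = 10^(−0.4 Δm) = 10^(−0.4 × -4.5) = 10^1.800 = 63.10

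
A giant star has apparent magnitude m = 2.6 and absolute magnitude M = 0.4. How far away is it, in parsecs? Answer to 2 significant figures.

d ≈ 28 pc

Distance modulus: m − M = 2.6 − (0.4) = 2.200
m − M = 5 log₁₀ d − 5
log₁₀ d = (m − M)/5 + 1 = 1.4400
d = 10^1.4400 = 27.54 pc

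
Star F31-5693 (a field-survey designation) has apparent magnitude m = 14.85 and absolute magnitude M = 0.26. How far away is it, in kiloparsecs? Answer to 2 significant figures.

μ = m − M = 14.590
m − M = 5 log₁₀ d − 5
log₁₀ d = (m − M)/5 + 1 = 3.9180
d = 10^3.9180 = 8279 pc
= 8.279 kpc

d ≈ 8.3 kpc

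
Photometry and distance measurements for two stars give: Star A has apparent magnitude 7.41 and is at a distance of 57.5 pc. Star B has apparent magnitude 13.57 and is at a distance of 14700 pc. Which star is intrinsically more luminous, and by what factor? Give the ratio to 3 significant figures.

Star B is more luminous, by a factor of 225.

Star A: M = m − 5 log₁₀ d + 5 = 7.41 − 5·1.7597 + 5 = 3.612
Star B: M = m − 5 log₁₀ d + 5 = 13.57 − 5·4.1673 + 5 = -2.267
ΔM = M_A − M_B = 3.612 − (-2.267) = 5.878; smaller M is more luminous → Star B.
L ratio = 10^(0.4 |ΔM|) = 10^2.351 = 224.5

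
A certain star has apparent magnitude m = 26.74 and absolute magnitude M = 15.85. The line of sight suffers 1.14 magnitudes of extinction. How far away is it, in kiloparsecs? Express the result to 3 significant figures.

m − M = 5 log₁₀(d/10 pc) + A  ⇒  26.74 − (15.85) − 1.14 = 5 log₁₀(d/10)
9.750 = 5 log₁₀(d/10)
log₁₀ d = (m − M − A)/5 + 1 = 2.9500
d = 10^2.9500 = 891.3 pc
= 0.8913 kpc

d ≈ 0.891 kpc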